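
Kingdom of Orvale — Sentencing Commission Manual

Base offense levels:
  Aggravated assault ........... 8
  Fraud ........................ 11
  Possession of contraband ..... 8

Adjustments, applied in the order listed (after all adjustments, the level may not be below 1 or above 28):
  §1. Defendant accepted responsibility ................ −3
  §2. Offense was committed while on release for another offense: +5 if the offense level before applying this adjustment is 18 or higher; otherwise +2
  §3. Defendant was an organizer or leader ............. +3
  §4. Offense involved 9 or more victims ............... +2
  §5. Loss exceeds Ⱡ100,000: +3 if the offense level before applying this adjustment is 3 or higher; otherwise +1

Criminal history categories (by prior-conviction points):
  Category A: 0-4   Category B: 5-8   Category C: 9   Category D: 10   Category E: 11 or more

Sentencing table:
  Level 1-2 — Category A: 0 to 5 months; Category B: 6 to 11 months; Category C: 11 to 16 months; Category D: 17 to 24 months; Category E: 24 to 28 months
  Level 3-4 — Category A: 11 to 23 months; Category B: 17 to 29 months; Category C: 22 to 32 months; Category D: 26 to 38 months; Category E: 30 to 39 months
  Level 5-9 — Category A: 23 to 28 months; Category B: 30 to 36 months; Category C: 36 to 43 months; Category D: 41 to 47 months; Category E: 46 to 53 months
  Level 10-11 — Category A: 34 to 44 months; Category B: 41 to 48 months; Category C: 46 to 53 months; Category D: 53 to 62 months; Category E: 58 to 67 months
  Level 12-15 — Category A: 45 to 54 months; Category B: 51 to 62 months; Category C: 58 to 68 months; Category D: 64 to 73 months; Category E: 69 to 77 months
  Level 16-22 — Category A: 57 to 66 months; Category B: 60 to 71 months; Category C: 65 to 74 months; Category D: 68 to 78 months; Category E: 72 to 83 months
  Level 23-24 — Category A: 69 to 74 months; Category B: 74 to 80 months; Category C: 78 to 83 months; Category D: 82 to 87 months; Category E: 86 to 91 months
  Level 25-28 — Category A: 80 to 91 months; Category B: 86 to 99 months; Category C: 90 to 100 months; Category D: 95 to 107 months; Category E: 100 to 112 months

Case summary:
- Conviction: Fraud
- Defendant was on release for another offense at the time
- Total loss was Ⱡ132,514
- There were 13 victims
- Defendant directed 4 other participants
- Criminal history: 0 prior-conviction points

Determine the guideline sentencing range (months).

57-66 months

Base offense level for fraud: 11.
§2 applies (level before this adjustment is 11 < 18, so +2): 11 + 2 = 13.
§3 applies: 13 + 3 = 16.
§4 applies: 16 + 2 = 18.
§5 applies (level before this adjustment is 18 ≥ 3, so +3): 18 + 3 = 21.
Final offense level: 21.
Criminal history: 0 prior points → Category A (0-4).
Level 21 falls in the 16-22 band.
Grid: Level 16-22 × Category A = 57-66 months.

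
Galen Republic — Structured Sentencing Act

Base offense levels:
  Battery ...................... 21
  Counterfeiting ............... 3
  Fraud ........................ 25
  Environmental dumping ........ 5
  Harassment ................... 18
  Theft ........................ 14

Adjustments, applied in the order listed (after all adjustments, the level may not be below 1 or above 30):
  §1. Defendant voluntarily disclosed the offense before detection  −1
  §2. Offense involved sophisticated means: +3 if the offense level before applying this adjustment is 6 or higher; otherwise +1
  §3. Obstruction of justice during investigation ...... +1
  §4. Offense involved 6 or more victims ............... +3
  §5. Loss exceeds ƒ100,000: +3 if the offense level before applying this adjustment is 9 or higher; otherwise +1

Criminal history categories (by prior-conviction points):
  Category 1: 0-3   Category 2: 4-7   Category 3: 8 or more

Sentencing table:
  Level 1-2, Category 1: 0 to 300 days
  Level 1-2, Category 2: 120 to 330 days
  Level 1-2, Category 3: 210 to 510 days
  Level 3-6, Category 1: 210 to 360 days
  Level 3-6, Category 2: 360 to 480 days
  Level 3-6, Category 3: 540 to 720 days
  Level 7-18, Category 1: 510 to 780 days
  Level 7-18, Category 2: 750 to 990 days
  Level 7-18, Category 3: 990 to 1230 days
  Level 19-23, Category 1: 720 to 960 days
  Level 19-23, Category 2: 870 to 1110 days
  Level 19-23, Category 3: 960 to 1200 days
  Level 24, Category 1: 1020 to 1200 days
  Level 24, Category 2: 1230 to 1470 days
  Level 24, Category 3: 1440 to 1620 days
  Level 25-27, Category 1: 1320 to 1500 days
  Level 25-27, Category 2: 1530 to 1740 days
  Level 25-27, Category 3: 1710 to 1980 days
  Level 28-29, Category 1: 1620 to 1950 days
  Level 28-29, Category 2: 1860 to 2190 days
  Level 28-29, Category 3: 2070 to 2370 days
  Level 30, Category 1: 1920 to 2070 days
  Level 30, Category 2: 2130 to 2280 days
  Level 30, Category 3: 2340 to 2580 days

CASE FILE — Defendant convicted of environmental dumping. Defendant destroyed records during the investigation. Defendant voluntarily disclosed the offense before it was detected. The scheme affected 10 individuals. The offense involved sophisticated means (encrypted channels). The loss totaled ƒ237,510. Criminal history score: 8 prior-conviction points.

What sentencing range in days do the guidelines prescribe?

990-1230 days

Base offense level for environmental dumping: 5.
§1 applies: 5 − 1 = 4.
§2 applies (level before this adjustment is 4 < 6, so +1): 4 + 1 = 5.
§3 applies: 5 + 1 = 6.
§4 applies: 6 + 3 = 9.
§5 applies (level before this adjustment is 9 ≥ 9, so +3): 9 + 3 = 12.
Final offense level: 12.
Criminal history: 8 prior points → Category 3 (8+).
Level 12 falls in the 7-18 band.
Grid: Level 7-18 × Category 3 = 990-1230 days.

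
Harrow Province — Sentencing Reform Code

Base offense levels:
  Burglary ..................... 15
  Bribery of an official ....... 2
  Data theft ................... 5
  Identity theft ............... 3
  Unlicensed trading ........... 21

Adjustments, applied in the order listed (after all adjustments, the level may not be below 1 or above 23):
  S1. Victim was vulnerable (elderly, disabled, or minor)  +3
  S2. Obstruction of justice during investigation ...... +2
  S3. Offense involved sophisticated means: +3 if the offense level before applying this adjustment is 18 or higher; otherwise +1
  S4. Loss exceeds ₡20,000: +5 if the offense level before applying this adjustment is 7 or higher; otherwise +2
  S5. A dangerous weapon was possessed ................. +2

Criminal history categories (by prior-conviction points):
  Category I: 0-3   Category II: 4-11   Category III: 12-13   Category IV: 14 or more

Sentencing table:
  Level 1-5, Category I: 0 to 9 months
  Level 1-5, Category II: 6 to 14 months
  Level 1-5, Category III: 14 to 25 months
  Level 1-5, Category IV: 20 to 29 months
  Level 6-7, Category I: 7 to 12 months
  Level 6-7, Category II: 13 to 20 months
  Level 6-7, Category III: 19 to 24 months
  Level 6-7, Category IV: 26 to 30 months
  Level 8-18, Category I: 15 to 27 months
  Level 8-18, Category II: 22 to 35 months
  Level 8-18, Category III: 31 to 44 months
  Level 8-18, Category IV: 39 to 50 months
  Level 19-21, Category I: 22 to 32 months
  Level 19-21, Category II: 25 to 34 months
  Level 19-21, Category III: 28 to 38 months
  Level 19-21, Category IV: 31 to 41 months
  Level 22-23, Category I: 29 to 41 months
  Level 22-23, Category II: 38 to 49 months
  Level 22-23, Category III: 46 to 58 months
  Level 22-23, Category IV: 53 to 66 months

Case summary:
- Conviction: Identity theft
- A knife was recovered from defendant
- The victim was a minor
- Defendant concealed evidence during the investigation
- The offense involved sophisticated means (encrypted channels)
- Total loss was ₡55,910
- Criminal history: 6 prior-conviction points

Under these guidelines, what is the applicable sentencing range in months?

22-35 months

Base offense level for identity theft: 3.
S1 applies: 3 + 3 = 6.
S2 applies: 6 + 2 = 8.
S3 applies (level before this adjustment is 8 < 18, so +1): 8 + 1 = 9.
S4 applies (level before this adjustment is 9 ≥ 7, so +5): 9 + 5 = 14.
S5 applies: 14 + 2 = 16.
Final offense level: 16.
Criminal history: 6 prior points → Category II (4-11).
Level 16 falls in the 8-18 band.
Grid: Level 8-18 × Category II = 22-35 months.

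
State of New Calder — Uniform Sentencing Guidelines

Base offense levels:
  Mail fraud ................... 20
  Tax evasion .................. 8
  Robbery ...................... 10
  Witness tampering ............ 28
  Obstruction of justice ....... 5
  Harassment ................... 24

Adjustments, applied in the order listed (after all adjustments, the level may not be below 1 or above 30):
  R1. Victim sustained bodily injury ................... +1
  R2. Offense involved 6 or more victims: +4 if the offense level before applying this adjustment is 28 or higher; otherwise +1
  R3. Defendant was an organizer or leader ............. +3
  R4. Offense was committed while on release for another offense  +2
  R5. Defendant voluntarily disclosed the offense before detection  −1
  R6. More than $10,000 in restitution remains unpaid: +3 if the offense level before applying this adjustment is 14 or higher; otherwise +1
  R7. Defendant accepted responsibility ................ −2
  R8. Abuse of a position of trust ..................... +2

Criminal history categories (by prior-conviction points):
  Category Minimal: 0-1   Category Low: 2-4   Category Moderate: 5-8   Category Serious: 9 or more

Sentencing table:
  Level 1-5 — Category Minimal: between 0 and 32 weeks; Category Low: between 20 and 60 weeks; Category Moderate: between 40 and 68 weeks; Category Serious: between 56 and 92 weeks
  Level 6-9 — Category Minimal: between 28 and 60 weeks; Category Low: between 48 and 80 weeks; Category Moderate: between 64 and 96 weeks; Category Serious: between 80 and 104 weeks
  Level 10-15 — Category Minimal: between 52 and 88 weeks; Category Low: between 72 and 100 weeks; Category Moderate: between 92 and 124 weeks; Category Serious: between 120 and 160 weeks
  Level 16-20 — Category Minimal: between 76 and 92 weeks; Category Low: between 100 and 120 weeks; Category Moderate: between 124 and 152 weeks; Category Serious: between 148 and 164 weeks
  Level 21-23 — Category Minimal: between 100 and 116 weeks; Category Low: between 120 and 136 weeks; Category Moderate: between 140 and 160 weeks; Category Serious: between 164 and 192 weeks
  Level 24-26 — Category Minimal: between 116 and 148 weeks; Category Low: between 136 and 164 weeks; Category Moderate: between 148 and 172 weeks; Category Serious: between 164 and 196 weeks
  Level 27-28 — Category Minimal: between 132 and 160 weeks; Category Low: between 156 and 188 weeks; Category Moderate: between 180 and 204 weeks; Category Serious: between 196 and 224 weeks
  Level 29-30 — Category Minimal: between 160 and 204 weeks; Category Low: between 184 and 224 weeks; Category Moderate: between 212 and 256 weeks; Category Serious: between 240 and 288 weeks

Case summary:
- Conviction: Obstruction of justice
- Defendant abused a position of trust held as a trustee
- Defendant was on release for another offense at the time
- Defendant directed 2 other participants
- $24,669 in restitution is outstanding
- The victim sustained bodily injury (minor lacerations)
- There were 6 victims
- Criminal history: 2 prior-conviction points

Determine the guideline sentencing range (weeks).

Base offense level for obstruction of justice: 5.
R1 applies: 5 + 1 = 6.
R2 applies (level before this adjustment is 6 < 28, so +1): 6 + 1 = 7.
R3 applies: 7 + 3 = 10.
R4 applies: 10 + 2 = 12.
R6 applies (level before this adjustment is 12 < 14, so +1): 12 + 1 = 13.
R8 applies: 13 + 2 = 15.
Final offense level: 15.
Criminal history: 2 prior points → Category Low (2-4).
Level 15 falls in the 10-15 band.
Grid: Level 10-15 × Category Low = 72-100 weeks.

72-100 weeks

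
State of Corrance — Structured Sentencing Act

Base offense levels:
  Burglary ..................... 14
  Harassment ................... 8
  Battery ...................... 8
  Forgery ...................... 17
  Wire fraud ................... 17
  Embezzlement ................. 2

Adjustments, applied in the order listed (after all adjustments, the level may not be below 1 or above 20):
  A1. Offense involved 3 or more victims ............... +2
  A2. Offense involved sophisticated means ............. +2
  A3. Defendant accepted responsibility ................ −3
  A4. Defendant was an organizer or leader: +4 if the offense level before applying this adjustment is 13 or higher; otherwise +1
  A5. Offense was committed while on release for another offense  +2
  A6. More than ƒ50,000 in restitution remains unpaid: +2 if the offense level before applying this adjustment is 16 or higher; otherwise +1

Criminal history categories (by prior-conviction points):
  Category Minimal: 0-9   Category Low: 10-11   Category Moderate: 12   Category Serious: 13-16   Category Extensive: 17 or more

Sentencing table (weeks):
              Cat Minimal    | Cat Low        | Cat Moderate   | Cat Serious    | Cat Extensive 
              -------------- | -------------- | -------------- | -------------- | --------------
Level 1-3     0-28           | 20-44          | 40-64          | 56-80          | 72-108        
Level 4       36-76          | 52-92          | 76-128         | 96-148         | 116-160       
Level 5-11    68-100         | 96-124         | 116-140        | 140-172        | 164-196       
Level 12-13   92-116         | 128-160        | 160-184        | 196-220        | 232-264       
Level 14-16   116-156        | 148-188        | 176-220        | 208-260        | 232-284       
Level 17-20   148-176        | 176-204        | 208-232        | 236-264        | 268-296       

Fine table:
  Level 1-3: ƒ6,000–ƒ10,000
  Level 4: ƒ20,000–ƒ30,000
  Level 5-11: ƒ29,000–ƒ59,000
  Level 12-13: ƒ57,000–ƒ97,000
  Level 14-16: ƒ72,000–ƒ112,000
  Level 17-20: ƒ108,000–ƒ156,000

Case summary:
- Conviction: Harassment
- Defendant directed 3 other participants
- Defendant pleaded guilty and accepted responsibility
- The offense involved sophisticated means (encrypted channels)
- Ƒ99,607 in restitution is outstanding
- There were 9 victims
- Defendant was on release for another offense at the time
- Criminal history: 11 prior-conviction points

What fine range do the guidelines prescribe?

ƒ57,000–ƒ97,000

Base offense level for harassment: 8.
A1 applies: 8 + 2 = 10.
A2 applies: 10 + 2 = 12.
A3 applies: 12 − 3 = 9.
A4 applies (level before this adjustment is 9 < 13, so +1): 9 + 1 = 10.
A5 applies: 10 + 2 = 12.
A6 applies (level before this adjustment is 12 < 16, so +1): 12 + 1 = 13.
Final offense level: 13.
Level 13 falls in the 12-13 band.
Fine table: Level 12-13 → ƒ57,000–ƒ97,000.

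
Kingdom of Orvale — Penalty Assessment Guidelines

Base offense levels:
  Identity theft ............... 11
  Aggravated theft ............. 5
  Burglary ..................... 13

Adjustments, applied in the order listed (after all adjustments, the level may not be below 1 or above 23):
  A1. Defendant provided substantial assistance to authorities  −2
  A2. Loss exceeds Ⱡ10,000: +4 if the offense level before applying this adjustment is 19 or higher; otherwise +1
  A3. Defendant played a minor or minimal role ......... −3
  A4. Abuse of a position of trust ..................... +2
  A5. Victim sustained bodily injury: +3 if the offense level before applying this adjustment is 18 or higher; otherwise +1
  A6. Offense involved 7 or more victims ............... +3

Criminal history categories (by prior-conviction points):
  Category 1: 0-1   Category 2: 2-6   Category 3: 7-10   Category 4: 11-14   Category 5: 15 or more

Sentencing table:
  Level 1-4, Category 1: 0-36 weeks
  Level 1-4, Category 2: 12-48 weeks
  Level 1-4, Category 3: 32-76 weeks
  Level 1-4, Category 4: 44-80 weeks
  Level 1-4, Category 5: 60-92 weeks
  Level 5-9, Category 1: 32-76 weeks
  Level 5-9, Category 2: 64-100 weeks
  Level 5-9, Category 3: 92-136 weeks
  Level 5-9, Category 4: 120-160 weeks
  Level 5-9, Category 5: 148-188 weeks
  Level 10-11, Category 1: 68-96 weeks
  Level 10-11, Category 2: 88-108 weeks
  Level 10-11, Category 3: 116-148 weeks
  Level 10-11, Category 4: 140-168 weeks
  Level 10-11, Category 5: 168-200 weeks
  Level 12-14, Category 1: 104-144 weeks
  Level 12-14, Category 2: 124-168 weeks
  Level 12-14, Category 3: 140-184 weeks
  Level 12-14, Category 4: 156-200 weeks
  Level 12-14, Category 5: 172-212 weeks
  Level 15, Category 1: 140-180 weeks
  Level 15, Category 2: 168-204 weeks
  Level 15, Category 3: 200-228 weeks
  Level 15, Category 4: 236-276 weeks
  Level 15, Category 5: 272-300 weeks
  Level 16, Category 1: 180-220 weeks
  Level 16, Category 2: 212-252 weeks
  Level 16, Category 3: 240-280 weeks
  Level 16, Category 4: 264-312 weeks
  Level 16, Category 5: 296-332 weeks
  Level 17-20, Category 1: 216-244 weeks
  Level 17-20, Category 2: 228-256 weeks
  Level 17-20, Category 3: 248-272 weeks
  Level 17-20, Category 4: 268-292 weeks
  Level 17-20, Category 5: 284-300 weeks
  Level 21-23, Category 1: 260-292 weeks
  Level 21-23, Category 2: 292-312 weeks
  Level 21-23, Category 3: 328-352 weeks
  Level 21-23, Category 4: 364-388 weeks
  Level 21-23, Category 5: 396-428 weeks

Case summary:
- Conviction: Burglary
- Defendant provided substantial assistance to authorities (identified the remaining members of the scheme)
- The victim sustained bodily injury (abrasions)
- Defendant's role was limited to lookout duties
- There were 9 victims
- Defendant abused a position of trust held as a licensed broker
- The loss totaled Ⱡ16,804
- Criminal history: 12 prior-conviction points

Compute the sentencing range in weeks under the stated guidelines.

Base offense level for burglary: 13.
A1 applies: 13 − 2 = 11.
A2 applies (level before this adjustment is 11 < 19, so +1): 11 + 1 = 12.
A3 applies: 12 − 3 = 9.
A4 applies: 9 + 2 = 11.
A5 applies (level before this adjustment is 11 < 18, so +1): 11 + 1 = 12.
A6 applies: 12 + 3 = 15.
Final offense level: 15.
Criminal history: 12 prior points → Category 4 (11-14).
Level 15 falls in the 15 band.
Grid: Level 15 × Category 4 = 236-276 weeks.

236-276 weeks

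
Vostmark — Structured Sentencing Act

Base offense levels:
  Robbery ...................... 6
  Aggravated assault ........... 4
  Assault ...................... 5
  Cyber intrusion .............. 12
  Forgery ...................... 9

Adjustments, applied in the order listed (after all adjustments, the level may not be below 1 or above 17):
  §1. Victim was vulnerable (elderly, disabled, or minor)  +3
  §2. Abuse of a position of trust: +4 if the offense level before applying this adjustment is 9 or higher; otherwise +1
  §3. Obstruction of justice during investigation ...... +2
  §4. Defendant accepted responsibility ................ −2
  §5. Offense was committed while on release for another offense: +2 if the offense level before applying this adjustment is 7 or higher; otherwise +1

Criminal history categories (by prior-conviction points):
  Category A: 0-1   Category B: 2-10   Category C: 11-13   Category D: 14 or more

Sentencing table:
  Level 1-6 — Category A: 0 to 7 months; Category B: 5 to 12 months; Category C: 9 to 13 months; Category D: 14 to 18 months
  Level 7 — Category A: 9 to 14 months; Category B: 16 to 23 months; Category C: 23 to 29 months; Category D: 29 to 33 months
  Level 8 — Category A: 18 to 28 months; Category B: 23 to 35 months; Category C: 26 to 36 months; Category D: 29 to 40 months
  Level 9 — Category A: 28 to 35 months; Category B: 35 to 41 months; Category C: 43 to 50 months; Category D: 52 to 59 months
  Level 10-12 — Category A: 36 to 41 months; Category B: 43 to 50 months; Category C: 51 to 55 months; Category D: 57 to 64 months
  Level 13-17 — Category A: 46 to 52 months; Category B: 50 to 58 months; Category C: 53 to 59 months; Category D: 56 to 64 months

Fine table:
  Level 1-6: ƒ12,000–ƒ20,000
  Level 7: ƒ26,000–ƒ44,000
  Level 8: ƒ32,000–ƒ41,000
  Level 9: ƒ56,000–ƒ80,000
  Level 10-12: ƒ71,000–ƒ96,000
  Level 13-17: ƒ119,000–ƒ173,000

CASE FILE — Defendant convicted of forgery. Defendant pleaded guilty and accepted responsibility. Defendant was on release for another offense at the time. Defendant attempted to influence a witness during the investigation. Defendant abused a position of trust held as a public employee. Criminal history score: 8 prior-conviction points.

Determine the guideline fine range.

Base offense level for forgery: 9.
§2 applies (level before this adjustment is 9 ≥ 9, so +4): 9 + 4 = 13.
§3 applies: 13 + 2 = 15.
§4 applies: 15 − 2 = 13.
§5 applies (level before this adjustment is 13 ≥ 7, so +2): 13 + 2 = 15.
Final offense level: 15.
Level 15 falls in the 13-17 band.
Fine table: Level 13-17 → ƒ119,000–ƒ173,000.

ƒ119,000–ƒ173,000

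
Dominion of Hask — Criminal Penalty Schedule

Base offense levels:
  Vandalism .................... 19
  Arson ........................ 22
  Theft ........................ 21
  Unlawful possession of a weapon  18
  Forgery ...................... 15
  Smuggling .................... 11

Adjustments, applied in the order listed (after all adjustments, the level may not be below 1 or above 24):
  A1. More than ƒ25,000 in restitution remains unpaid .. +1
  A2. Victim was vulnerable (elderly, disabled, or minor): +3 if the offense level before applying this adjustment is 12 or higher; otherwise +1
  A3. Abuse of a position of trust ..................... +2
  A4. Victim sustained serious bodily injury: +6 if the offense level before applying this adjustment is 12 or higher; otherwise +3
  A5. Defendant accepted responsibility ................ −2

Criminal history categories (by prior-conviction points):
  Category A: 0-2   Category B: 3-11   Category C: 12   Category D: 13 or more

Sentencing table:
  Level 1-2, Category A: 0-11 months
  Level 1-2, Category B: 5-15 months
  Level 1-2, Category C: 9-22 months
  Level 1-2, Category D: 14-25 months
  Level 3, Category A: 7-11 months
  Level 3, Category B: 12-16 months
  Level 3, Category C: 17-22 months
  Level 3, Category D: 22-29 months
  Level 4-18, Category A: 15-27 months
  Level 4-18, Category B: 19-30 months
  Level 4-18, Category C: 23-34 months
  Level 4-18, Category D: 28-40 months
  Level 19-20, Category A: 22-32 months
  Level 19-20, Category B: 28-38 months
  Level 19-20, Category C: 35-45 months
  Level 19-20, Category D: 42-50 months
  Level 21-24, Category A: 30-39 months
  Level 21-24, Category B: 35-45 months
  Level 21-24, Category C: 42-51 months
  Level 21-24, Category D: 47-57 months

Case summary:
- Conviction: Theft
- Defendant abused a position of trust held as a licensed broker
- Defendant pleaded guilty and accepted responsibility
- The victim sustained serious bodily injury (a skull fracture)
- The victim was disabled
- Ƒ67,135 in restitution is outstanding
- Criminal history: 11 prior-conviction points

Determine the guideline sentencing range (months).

35-45 months

Base offense level for theft: 21.
A1 applies: 21 + 1 = 22.
A2 applies (level before this adjustment is 22 ≥ 12, so +3): 22 + 3 = 25.
A3 applies: 25 + 2 = 27.
A4 applies (level before this adjustment is 27 ≥ 12, so +6): 27 + 6 = 33.
A5 applies: 33 − 2 = 31.
Level 31 exceeds the maximum of 24; capped at 24.
Final offense level: 24.
Criminal history: 11 prior points → Category B (3-11).
Level 24 falls in the 21-24 band.
Grid: Level 21-24 × Category B = 35-45 months.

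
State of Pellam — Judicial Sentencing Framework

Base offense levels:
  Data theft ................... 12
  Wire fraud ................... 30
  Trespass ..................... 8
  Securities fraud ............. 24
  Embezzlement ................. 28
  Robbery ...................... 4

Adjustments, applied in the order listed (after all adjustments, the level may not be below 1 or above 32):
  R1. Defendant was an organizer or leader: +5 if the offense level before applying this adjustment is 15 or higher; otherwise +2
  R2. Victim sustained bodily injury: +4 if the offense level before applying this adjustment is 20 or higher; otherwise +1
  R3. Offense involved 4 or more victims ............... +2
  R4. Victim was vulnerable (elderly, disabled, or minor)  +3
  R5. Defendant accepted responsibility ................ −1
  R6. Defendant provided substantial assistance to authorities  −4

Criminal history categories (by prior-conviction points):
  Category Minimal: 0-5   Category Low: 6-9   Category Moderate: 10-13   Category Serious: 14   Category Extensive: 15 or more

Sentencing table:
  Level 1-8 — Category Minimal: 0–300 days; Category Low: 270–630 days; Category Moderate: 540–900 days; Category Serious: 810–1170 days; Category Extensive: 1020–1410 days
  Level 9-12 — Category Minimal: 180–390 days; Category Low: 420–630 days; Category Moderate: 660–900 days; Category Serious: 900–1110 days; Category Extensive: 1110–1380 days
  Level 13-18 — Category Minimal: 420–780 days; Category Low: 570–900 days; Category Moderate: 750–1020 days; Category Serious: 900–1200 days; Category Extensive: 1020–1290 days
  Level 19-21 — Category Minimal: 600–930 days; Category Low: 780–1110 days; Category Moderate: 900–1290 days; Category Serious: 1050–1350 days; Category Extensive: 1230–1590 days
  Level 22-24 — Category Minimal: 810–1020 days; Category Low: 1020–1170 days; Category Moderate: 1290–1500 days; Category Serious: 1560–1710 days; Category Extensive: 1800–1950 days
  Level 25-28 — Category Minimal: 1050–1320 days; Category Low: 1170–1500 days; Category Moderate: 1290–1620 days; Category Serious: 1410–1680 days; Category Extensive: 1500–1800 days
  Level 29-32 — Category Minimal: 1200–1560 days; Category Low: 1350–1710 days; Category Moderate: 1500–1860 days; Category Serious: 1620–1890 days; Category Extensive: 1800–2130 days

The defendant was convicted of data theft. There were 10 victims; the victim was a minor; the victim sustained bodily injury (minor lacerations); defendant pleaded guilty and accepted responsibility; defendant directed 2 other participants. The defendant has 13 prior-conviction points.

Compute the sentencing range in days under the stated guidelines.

900-1290 days

Base offense level for data theft: 12.
R1 applies (level before this adjustment is 12 < 15, so +2): 12 + 2 = 14.
R2 applies (level before this adjustment is 14 < 20, so +1): 14 + 1 = 15.
R3 applies: 15 + 2 = 17.
R4 applies: 17 + 3 = 20.
R5 applies: 20 − 1 = 19.
Final offense level: 19.
Criminal history: 13 prior points → Category Moderate (10-13).
Level 19 falls in the 19-21 band.
Grid: Level 19-21 × Category Moderate = 900-1290 days.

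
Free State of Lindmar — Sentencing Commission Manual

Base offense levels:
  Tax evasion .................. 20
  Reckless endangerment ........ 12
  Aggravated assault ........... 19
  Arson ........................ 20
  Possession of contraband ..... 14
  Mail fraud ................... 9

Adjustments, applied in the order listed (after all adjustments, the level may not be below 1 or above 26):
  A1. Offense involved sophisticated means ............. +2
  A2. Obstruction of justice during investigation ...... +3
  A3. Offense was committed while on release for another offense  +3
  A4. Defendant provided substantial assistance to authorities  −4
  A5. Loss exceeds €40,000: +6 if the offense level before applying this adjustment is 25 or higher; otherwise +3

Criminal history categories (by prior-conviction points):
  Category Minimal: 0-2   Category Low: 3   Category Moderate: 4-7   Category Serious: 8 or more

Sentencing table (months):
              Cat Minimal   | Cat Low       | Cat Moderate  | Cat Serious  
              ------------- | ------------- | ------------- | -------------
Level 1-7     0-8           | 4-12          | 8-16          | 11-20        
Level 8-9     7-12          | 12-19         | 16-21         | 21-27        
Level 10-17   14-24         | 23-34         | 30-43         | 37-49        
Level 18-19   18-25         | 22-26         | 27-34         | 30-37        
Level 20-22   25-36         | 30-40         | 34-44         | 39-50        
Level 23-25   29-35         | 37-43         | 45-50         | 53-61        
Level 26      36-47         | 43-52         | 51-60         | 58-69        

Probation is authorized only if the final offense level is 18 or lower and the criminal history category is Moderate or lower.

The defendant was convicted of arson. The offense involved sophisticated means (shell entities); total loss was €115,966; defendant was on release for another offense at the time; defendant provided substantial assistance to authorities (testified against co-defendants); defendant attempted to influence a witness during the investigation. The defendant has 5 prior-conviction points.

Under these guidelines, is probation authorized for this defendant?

No

Base offense level for arson: 20.
A1 applies: 20 + 2 = 22.
A2 applies: 22 + 3 = 25.
A3 applies: 25 + 3 = 28.
A4 applies: 28 − 4 = 24.
A5 applies (level before this adjustment is 24 < 25, so +3): 24 + 3 = 27.
Level 27 exceeds the maximum of 26; capped at 26.
Final offense level: 26.
Criminal history: 5 prior points → Category Moderate (4-7).
Level 26 falls in the 26 band.
Grid: Level 26 × Category Moderate = 51-60 months.
Probation check: level 26 > 18 and category Moderate ≤ Moderate → not eligible.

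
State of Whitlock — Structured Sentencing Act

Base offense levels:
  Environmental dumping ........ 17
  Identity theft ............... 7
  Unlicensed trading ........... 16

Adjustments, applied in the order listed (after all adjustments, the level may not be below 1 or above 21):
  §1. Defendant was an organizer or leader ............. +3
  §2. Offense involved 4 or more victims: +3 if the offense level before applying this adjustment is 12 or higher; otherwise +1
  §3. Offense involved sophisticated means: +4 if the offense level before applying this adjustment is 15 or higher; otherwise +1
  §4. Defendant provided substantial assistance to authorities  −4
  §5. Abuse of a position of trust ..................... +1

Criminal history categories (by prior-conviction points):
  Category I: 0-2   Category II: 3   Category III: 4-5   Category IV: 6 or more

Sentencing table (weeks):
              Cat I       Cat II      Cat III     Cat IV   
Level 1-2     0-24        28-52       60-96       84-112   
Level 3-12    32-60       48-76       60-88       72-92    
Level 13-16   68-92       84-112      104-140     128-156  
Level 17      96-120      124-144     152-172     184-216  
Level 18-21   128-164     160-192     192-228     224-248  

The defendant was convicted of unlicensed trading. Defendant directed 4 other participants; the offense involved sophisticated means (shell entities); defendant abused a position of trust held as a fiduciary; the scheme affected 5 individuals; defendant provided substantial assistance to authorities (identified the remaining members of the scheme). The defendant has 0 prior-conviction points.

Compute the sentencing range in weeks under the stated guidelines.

Base offense level for unlicensed trading: 16.
§1 applies: 16 + 3 = 19.
§2 applies (level before this adjustment is 19 ≥ 12, so +3): 19 + 3 = 22.
§3 applies (level before this adjustment is 22 ≥ 15, so +4): 22 + 4 = 26.
§4 applies: 26 − 4 = 22.
§5 applies: 22 + 1 = 23.
Level 23 exceeds the maximum of 21; capped at 21.
Final offense level: 21.
Criminal history: 0 prior points → Category I (0-2).
Level 21 falls in the 18-21 band.
Grid: Level 18-21 × Category I = 128-164 weeks.

128-164 weeks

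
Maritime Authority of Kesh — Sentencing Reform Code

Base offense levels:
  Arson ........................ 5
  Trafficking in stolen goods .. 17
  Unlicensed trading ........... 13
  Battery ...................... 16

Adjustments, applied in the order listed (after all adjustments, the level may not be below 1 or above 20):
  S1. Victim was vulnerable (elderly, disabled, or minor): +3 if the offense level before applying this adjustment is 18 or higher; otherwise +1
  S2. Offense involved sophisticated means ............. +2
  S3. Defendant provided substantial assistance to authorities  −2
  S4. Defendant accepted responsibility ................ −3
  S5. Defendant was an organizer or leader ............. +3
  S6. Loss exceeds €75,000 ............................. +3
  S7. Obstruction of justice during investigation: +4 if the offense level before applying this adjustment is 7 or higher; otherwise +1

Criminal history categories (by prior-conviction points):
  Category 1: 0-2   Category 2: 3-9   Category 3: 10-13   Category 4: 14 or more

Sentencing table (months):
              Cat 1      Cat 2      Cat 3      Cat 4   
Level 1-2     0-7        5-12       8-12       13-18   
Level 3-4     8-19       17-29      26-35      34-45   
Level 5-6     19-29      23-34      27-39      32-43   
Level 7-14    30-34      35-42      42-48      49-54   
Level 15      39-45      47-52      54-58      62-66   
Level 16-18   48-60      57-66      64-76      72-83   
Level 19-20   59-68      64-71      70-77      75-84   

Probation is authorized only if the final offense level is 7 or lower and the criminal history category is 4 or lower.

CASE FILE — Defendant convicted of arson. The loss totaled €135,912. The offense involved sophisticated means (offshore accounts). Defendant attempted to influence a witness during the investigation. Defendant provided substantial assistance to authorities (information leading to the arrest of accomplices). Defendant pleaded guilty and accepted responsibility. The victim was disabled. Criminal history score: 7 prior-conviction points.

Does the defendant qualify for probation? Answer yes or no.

Yes

Base offense level for arson: 5.
S1 applies (level before this adjustment is 5 < 18, so +1): 5 + 1 = 6.
S2 applies: 6 + 2 = 8.
S3 applies: 8 − 2 = 6.
S4 applies: 6 − 3 = 3.
S6 applies: 3 + 3 = 6.
S7 applies (level before this adjustment is 6 < 7, so +1): 6 + 1 = 7.
Final offense level: 7.
Criminal history: 7 prior points → Category 2 (3-9).
Level 7 falls in the 7-14 band.
Grid: Level 7-14 × Category 2 = 35-42 months.
Probation check: level 7 ≤ 7 and category 2 ≤ 4 → eligible.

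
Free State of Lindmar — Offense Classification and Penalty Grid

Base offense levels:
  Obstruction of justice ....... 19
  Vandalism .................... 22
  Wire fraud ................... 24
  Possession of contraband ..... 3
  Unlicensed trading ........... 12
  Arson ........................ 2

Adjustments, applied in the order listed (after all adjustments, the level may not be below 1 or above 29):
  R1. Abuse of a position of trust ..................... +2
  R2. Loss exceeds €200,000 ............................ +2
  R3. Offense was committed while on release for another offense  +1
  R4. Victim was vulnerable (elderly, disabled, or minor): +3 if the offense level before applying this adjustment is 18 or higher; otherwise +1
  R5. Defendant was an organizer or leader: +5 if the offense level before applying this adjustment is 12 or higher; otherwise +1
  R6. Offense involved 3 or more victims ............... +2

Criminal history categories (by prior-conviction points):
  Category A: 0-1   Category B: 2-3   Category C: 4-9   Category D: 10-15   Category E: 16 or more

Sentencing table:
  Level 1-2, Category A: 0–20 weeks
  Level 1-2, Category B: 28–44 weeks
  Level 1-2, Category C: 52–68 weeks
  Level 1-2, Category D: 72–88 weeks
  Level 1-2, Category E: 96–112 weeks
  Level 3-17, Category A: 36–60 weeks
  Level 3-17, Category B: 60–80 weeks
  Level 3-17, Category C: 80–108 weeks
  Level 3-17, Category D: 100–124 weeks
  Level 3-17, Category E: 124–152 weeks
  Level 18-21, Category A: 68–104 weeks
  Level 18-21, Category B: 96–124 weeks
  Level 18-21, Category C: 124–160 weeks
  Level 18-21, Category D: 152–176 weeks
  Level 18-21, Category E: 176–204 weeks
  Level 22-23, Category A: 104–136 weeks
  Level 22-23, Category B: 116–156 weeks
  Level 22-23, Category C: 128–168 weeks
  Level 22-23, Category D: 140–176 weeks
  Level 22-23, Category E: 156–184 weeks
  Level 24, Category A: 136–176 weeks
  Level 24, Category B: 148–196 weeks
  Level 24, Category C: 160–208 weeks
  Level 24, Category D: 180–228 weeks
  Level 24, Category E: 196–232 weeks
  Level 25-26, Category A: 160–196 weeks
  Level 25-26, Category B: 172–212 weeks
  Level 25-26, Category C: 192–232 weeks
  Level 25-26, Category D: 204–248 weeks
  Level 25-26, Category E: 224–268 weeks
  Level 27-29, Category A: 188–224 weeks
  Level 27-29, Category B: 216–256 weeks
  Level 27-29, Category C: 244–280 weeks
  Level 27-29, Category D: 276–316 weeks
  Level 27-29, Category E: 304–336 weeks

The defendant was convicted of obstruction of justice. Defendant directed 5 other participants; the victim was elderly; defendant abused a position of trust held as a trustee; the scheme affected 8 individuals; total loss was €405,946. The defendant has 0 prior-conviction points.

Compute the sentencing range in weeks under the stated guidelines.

188-224 weeks

Base offense level for obstruction of justice: 19.
R1 applies: 19 + 2 = 21.
R2 applies: 21 + 2 = 23.
R4 applies (level before this adjustment is 23 ≥ 18, so +3): 23 + 3 = 26.
R5 applies (level before this adjustment is 26 ≥ 12, so +5): 26 + 5 = 31.
R6 applies: 31 + 2 = 33.
Level 33 exceeds the maximum of 29; capped at 29.
Final offense level: 29.
Criminal history: 0 prior points → Category A (0-1).
Level 29 falls in the 27-29 band.
Grid: Level 27-29 × Category A = 188-224 weeks.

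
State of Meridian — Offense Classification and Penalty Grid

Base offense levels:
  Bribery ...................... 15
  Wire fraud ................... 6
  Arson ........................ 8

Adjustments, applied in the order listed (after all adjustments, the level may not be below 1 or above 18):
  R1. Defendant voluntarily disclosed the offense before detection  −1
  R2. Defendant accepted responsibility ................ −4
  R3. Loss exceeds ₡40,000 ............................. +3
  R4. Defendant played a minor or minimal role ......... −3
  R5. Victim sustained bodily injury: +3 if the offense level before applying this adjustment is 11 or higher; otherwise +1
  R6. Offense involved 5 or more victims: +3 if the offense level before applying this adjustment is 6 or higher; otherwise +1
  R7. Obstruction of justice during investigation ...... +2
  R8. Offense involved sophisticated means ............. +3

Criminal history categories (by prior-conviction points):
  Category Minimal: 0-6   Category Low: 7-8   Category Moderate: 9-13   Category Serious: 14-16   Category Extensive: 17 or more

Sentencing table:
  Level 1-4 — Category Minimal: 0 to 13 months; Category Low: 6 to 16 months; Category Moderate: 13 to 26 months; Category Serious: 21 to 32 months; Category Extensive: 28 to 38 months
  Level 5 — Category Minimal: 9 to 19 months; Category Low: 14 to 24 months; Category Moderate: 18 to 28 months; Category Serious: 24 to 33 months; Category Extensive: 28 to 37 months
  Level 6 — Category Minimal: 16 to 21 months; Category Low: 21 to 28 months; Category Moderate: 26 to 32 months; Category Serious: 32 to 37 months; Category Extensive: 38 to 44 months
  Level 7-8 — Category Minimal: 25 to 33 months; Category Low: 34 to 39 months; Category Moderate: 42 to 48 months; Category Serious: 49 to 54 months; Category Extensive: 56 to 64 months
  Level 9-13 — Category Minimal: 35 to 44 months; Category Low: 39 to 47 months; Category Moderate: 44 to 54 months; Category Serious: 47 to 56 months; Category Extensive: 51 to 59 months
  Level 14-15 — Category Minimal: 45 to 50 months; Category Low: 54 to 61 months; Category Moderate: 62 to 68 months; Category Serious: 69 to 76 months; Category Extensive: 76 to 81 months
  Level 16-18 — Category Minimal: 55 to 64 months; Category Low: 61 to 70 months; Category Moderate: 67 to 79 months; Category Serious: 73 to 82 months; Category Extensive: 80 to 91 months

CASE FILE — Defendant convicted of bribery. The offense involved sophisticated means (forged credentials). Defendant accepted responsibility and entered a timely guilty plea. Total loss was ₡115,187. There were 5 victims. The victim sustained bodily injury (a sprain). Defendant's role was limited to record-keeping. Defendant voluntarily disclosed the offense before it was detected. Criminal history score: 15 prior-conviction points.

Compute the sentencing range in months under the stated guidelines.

73-82 months

Base offense level for bribery: 15.
R1 applies: 15 − 1 = 14.
R2 applies: 14 − 4 = 10.
R3 applies: 10 + 3 = 13.
R4 applies: 13 − 3 = 10.
R5 applies (level before this adjustment is 10 < 11, so +1): 10 + 1 = 11.
R6 applies (level before this adjustment is 11 ≥ 6, so +3): 11 + 3 = 14.
R8 applies: 14 + 3 = 17.
Final offense level: 17.
Criminal history: 15 prior points → Category Serious (14-16).
Level 17 falls in the 16-18 band.
Grid: Level 16-18 × Category Serious = 73-82 months.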